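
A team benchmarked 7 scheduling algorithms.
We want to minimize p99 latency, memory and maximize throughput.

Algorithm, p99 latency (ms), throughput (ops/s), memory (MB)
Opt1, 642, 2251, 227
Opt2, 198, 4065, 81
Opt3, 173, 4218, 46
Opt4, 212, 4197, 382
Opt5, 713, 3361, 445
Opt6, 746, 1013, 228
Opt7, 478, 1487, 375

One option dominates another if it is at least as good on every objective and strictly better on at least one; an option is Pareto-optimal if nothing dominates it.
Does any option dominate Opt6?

Yes

Opt1 vs Opt6: p99 latency 642≤746, throughput 2251≥1013, memory 227≤228 — Opt1 is at least as good on every objective and strictly better on at least one, so Opt1 dominates Opt6.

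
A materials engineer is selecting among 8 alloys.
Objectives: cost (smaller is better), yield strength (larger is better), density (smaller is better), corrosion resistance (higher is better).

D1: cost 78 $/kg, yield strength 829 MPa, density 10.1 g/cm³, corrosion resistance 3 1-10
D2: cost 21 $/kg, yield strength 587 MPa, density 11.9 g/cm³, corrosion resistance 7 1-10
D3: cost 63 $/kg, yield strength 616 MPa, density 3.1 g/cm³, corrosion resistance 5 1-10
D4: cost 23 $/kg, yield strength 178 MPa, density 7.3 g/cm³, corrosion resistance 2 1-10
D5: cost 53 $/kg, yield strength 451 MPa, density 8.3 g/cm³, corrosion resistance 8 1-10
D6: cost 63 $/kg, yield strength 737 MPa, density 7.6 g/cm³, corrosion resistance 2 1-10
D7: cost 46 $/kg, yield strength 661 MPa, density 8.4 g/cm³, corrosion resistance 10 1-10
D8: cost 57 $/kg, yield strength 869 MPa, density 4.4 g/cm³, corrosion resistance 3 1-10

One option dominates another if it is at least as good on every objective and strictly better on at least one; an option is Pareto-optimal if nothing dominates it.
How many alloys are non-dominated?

D1: dominated by D8 (cost 57≤78, yield strength 869≥829, density 4.4≤10.1, corrosion resistance 3≥3).
D2: not dominated (best cost).
D3: not dominated (best density).
D4: not dominated.
D5: not dominated.
D6: dominated by D8 (cost 57≤63, yield strength 869≥737, density 4.4≤7.6, corrosion resistance 3≥2).
D7: not dominated (best corrosion resistance).
D8: not dominated (best yield strength).
Pareto-optimal: D2, D3, D4, D5, D7, D8 → 6.

6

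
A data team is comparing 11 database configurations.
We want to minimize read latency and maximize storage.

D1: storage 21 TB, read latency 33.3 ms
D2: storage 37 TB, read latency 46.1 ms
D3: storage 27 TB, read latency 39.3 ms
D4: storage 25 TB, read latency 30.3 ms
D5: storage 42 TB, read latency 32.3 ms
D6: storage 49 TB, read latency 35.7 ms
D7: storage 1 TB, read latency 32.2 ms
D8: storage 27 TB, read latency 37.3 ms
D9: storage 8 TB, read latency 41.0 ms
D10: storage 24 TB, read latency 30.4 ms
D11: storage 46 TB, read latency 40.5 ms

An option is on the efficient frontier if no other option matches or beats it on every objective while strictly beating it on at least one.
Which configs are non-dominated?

D1: dominated by D4 (storage 25≥21, read latency 30.3≤33.3).
D2: dominated by D5 (storage 42≥37, read latency 32.3≤46.1).
D3: dominated by D5 (storage 42≥27, read latency 32.3≤39.3).
D4: not dominated (best read latency).
D5: not dominated.
D6: not dominated (best storage).
D7: dominated by D4 (storage 25≥1, read latency 30.3≤32.2).
D8: dominated by D5 (storage 42≥27, read latency 32.3≤37.3).
D9: dominated by D1 (storage 21≥8, read latency 33.3≤41.0).
D10: dominated by D4 (storage 25≥24, read latency 30.3≤30.4).
D11: dominated by D6 (storage 49≥46, read latency 35.7≤40.5).

D4, D5, D6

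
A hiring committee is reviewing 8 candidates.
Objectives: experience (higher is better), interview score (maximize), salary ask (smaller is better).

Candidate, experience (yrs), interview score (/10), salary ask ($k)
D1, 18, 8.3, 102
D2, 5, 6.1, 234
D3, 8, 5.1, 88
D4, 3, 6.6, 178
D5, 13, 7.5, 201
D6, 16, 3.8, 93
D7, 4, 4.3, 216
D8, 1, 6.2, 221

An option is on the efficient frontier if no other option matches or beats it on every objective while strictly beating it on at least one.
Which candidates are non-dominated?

D1: not dominated (best experience).
D2: dominated by D1 (experience 18≥5, interview score 8.3≥6.1, salary ask 102≤234).
D3: not dominated (best salary ask).
D4: dominated by D1 (experience 18≥3, interview score 8.3≥6.6, salary ask 102≤178).
D5: dominated by D1 (experience 18≥13, interview score 8.3≥7.5, salary ask 102≤201).
D6: not dominated.
D7: dominated by D1 (experience 18≥4, interview score 8.3≥4.3, salary ask 102≤216).
D8: dominated by D1 (experience 18≥1, interview score 8.3≥6.2, salary ask 102≤221).

D1, D3, D6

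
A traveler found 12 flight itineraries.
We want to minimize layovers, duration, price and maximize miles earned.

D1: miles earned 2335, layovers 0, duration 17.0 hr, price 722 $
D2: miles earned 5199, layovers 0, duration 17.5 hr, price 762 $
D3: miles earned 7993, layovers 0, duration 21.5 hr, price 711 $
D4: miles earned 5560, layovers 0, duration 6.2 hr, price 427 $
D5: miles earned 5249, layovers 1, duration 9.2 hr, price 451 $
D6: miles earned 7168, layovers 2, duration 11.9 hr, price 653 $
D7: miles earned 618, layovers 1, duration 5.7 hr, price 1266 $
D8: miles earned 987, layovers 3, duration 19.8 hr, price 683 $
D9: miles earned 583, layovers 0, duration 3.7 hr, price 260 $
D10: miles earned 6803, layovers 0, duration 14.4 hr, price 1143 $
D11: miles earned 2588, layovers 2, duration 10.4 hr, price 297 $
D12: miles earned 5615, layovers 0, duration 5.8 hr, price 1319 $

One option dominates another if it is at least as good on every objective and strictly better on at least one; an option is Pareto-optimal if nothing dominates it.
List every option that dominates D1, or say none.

D4: miles earned 5560≥2335, layovers 0≤0, duration 6.2≤17.0, price 427≤722 — dominates D1.
Others (D2, D3, D5, D6, D7, D8, D9, D10, D11, D12) are each worse than D1 on at least one objective.

D4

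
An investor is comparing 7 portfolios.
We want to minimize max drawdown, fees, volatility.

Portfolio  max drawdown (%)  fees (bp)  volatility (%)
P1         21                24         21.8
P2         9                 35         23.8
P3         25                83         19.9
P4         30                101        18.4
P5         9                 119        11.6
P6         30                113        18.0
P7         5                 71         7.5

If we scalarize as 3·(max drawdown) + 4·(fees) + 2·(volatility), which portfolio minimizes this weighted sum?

P1: 3·21 + 4·24 + 2·21.8 = 202.6
P2: 3·9 + 4·35 + 2·23.8 = 214.6
P3: 3·25 + 4·83 + 2·19.9 = 446.8
P4: 3·30 + 4·101 + 2·18.4 = 530.8
P5: 3·9 + 4·119 + 2·11.6 = 526.2
P6: 3·30 + 4·113 + 2·18.0 = 578.0
P7: 3·5 + 4·71 + 2·7.5 = 314.0
Lowest: P1 at 202.6.

P1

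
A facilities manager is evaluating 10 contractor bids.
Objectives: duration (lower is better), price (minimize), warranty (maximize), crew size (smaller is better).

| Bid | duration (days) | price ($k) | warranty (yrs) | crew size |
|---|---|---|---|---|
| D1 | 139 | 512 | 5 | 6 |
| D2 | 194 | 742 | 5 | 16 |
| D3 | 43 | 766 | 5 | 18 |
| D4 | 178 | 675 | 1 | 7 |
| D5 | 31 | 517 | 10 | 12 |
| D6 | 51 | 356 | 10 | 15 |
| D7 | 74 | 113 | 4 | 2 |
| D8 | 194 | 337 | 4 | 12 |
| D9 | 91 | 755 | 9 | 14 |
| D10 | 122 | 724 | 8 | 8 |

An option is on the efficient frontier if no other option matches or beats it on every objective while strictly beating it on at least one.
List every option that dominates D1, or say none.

none

D2: worse on duration (194 vs 139).
D3: worse on price (766 vs 512).
D4: worse on duration (178 vs 139).
D5: worse on price (517 vs 512).
D6: worse on crew size (15 vs 6).
D7: worse on warranty (4 vs 5).
D8: worse on duration (194 vs 139).
D9: worse on price (755 vs 512).
D10: worse on price (724 vs 512).
No option dominates D1.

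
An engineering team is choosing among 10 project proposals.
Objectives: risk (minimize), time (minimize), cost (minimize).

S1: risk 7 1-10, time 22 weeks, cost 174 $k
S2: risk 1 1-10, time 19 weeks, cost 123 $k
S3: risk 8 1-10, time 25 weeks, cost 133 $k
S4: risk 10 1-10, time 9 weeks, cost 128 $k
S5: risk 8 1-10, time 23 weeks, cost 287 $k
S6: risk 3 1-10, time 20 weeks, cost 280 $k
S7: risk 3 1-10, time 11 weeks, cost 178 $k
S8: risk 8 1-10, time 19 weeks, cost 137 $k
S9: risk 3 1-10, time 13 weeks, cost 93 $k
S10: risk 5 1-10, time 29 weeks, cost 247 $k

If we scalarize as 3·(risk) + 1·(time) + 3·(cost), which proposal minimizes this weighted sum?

S1: 3·7 + 1·22 + 3·174 = 565
S2: 3·1 + 1·19 + 3·123 = 391
S3: 3·8 + 1·25 + 3·133 = 448
S4: 3·10 + 1·9 + 3·128 = 423
S5: 3·8 + 1·23 + 3·287 = 908
S6: 3·3 + 1·20 + 3·280 = 869
S7: 3·3 + 1·11 + 3·178 = 554
S8: 3·8 + 1·19 + 3·137 = 454
S9: 3·3 + 1·13 + 3·93 = 301
S10: 3·5 + 1·29 + 3·247 = 785
Lowest: S9 at 301.

S9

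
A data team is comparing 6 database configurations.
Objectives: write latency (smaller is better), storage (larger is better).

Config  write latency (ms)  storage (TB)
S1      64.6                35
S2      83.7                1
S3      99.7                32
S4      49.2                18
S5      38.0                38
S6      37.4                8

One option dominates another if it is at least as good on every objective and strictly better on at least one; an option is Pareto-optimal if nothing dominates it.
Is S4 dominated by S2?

No

S2 vs S4: S2 is worse on write latency (83.7 vs 49.2), so it does not dominate S4.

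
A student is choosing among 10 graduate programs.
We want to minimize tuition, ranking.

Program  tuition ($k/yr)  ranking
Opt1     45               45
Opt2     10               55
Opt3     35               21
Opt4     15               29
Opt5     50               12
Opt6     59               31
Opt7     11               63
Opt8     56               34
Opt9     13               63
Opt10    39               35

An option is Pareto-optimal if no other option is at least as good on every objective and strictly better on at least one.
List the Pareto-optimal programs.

Opt2, Opt3, Opt4, Opt5

Opt1: dominated by Opt3 (tuition 35≤45, ranking 21≤45).
Opt2: not dominated (best tuition).
Opt3: not dominated.
Opt4: not dominated.
Opt5: not dominated (best ranking).
Opt6: dominated by Opt3 (tuition 35≤59, ranking 21≤31).
Opt7: dominated by Opt2 (tuition 10≤11, ranking 55≤63).
Opt8: dominated by Opt3 (tuition 35≤56, ranking 21≤34).
Opt9: dominated by Opt2 (tuition 10≤13, ranking 55≤63).
Opt10: dominated by Opt3 (tuition 35≤39, ranking 21≤35).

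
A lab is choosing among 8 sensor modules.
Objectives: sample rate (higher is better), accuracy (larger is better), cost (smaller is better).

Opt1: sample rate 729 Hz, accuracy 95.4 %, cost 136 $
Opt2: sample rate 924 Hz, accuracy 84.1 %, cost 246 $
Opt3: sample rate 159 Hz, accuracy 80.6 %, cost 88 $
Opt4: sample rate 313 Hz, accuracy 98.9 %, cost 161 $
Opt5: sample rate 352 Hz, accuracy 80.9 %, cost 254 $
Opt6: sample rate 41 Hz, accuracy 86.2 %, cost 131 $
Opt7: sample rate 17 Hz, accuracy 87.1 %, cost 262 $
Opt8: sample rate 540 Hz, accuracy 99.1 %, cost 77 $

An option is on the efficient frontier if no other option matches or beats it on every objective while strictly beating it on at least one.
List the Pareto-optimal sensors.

Opt1: not dominated.
Opt2: not dominated (best sample rate).
Opt3: dominated by Opt8 (sample rate 540≥159, accuracy 99.1≥80.6, cost 77≤88).
Opt4: dominated by Opt8 (sample rate 540≥313, accuracy 99.1≥98.9, cost 77≤161).
Opt5: dominated by Opt1 (sample rate 729≥352, accuracy 95.4≥80.9, cost 136≤254).
Opt6: dominated by Opt8 (sample rate 540≥41, accuracy 99.1≥86.2, cost 77≤131).
Opt7: dominated by Opt1 (sample rate 729≥17, accuracy 95.4≥87.1, cost 136≤262).
Opt8: not dominated (best accuracy).

Opt1, Opt2, Opt8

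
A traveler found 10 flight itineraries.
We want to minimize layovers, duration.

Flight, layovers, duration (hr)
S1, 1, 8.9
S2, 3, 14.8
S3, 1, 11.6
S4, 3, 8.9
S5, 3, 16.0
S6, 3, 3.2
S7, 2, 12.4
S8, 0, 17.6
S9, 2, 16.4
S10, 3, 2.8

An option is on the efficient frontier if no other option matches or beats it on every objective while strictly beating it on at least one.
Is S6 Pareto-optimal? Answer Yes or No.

S10 vs S6: layovers 3≤3, duration 2.8≤3.2 — S10 is at least as good on every objective and strictly better on at least one, so S10 dominates S6.

No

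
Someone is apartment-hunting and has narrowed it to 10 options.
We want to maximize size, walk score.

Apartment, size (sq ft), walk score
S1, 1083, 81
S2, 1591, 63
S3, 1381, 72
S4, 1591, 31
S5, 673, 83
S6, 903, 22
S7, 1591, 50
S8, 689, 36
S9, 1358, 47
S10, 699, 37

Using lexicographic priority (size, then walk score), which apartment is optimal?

First maximize size: best is 1591, kept {S2, S4, S7}.
Then maximize walk score: best is 63, kept {S2}.

S2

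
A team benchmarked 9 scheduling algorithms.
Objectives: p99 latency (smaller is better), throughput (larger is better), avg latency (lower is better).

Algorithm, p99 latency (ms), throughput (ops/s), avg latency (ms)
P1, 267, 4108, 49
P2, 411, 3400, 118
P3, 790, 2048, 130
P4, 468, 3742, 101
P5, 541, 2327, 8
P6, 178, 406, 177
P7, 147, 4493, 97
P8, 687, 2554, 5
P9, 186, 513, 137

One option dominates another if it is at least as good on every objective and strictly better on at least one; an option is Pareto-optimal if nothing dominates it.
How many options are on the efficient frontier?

P1: not dominated.
P2: dominated by P1 (p99 latency 267≤411, throughput 4108≥3400, avg latency 49≤118).
P3: dominated by P1 (p99 latency 267≤790, throughput 4108≥2048, avg latency 49≤130).
P4: dominated by P1 (p99 latency 267≤468, throughput 4108≥3742, avg latency 49≤101).
P5: not dominated.
P6: dominated by P7 (p99 latency 147≤178, throughput 4493≥406, avg latency 97≤177).
P7: not dominated (best p99 latency).
P8: not dominated (best avg latency).
P9: dominated by P7 (p99 latency 147≤186, throughput 4493≥513, avg latency 97≤137).
Pareto-optimal: P1, P5, P7, P8 → 4.

4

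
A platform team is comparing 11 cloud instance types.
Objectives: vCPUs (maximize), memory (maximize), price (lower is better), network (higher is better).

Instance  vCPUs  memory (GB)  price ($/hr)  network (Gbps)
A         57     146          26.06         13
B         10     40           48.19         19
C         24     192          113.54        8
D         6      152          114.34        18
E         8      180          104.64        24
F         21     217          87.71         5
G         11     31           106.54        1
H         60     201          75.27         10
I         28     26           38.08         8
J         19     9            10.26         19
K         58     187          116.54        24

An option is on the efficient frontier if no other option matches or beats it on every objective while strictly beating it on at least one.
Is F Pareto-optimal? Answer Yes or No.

Yes

A: worse on memory (146 vs 217).
B: worse on vCPUs (10 vs 21).
C: worse on memory (192 vs 217).
D: worse on vCPUs (6 vs 21).
E: worse on vCPUs (8 vs 21).
G: worse on vCPUs (11 vs 21).
H: worse on memory (201 vs 217).
I: worse on memory (26 vs 217).
J: worse on vCPUs (19 vs 21).
K: worse on memory (187 vs 217).
No option is at least as good as F on every objective and strictly better on one.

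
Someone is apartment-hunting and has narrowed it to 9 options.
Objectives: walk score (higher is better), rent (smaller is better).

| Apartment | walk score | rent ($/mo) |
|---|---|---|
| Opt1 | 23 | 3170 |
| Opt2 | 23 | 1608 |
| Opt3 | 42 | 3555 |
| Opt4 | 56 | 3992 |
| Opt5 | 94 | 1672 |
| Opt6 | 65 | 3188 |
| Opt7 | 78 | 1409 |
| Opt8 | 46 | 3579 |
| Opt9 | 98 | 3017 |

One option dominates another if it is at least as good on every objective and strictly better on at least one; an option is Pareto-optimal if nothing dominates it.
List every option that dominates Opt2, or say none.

Opt7

Opt7: walk score 78≥23, rent 1409≤1608 — dominates Opt2.
Others (Opt1, Opt3, Opt4, Opt5, Opt6, Opt8, Opt9) are each worse than Opt2 on at least one objective.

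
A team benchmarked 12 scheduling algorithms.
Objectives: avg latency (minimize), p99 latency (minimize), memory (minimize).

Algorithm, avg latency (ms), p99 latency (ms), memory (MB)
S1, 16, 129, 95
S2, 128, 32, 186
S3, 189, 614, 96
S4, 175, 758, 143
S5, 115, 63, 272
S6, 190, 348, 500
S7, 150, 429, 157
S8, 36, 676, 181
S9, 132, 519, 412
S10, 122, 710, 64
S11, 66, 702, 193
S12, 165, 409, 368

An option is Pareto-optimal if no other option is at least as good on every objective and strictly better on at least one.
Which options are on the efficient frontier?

S1: not dominated (best avg latency).
S2: not dominated (best p99 latency).
S3: dominated by S1 (avg latency 16≤189, p99 latency 129≤614, memory 95≤96).
S4: dominated by S1 (avg latency 16≤175, p99 latency 129≤758, memory 95≤143).
S5: not dominated.
S6: dominated by S1 (avg latency 16≤190, p99 latency 129≤348, memory 95≤500).
S7: dominated by S1 (avg latency 16≤150, p99 latency 129≤429, memory 95≤157).
S8: dominated by S1 (avg latency 16≤36, p99 latency 129≤676, memory 95≤181).
S9: dominated by S1 (avg latency 16≤132, p99 latency 129≤519, memory 95≤412).
S10: not dominated (best memory).
S11: dominated by S1 (avg latency 16≤66, p99 latency 129≤702, memory 95≤193).
S12: dominated by S1 (avg latency 16≤165, p99 latency 129≤409, memory 95≤368).

S1, S2, S5, S10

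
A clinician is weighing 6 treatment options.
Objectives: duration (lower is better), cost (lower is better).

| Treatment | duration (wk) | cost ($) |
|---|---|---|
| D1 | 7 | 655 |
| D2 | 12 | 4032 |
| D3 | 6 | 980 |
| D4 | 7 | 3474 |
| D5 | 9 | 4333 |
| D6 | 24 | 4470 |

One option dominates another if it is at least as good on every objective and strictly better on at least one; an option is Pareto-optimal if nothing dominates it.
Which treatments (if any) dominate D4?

D1: duration 7≤7, cost 655≤3474 — dominates D4.
D3: duration 6≤7, cost 980≤3474 — dominates D4.
Others (D2, D5, D6) are each worse than D4 on at least one objective.

D1, D3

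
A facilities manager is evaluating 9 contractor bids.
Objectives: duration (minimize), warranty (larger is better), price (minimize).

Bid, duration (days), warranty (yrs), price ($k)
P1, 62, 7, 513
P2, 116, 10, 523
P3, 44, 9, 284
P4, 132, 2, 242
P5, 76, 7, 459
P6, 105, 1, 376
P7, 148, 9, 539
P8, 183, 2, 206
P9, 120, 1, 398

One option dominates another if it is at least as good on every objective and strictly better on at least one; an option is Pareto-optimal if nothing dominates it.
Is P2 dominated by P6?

No

P6 vs P2: P6 is worse on warranty (1 vs 10), so it does not dominate P2.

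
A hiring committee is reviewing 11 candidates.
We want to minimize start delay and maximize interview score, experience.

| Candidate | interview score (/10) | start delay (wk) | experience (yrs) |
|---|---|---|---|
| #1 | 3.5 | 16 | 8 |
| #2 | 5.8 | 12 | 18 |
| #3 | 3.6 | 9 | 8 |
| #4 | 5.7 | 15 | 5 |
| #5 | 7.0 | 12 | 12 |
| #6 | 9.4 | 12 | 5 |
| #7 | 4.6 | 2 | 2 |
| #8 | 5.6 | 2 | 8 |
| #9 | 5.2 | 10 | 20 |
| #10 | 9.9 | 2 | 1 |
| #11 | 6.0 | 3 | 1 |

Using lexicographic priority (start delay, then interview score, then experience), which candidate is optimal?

First minimize start delay: best is 2, kept {#7, #8, #10}.
Then maximize interview score: best is 9.9, kept {#10}.

#10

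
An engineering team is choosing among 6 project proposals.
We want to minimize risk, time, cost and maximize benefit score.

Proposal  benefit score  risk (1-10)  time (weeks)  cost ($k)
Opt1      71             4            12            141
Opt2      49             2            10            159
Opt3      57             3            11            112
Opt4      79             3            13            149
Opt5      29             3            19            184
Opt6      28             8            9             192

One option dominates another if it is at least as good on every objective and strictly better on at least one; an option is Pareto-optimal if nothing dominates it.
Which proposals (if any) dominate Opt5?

Opt2: benefit score 49≥29, risk 2≤3, time 10≤19, cost 159≤184 — dominates Opt5.
Opt3: benefit score 57≥29, risk 3≤3, time 11≤19, cost 112≤184 — dominates Opt5.
Opt4: benefit score 79≥29, risk 3≤3, time 13≤19, cost 149≤184 — dominates Opt5.
Others (Opt1, Opt6) are each worse than Opt5 on at least one objective.

Opt2, Opt3, Opt4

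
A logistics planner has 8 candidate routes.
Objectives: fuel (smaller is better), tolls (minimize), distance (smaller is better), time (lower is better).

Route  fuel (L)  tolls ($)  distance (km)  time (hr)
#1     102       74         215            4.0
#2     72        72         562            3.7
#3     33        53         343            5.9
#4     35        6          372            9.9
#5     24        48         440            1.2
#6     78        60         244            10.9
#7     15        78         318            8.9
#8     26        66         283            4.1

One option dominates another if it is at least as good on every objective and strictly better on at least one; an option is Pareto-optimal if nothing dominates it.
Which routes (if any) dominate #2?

#5

#5: fuel 24≤72, tolls 48≤72, distance 440≤562, time 1.2≤3.7 — dominates #2.
Others (#1, #3, #4, #6, #7, #8) are each worse than #2 on at least one objective.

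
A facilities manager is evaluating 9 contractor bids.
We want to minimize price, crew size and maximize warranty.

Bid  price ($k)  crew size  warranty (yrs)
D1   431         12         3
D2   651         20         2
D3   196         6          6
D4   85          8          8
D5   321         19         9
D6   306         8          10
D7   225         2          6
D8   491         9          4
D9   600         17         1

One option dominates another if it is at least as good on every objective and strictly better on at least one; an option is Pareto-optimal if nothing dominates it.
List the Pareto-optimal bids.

D1: dominated by D3 (price 196≤431, crew size 6≤12, warranty 6≥3).
D2: dominated by D1 (price 431≤651, crew size 12≤20, warranty 3≥2).
D3: not dominated.
D4: not dominated (best price).
D5: dominated by D6 (price 306≤321, crew size 8≤19, warranty 10≥9).
D6: not dominated (best warranty).
D7: not dominated (best crew size).
D8: dominated by D3 (price 196≤491, crew size 6≤9, warranty 6≥4).
D9: dominated by D1 (price 431≤600, crew size 12≤17, warranty 3≥1).

D3, D4, D6, D7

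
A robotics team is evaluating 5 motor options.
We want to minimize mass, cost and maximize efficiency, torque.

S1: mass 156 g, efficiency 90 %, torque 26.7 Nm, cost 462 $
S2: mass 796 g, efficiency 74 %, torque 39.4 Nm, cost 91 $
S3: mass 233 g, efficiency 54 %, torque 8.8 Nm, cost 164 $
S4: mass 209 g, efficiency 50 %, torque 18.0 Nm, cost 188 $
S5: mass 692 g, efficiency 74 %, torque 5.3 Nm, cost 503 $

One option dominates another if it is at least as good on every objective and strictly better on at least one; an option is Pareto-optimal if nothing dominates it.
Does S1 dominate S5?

S1 vs S5: mass 156≤692, efficiency 90≥74, torque 26.7≥5.3, cost 462≤503 — S1 is at least as good on every objective with at least one strict improvement.

Yes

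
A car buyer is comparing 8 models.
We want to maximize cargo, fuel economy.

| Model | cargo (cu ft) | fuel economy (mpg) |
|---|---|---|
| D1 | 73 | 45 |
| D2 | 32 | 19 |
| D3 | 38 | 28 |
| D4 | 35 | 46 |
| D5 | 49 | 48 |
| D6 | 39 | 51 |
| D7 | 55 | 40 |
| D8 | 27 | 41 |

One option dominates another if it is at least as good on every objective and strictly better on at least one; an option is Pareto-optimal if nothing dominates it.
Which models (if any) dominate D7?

D1: cargo 73≥55, fuel economy 45≥40 — dominates D7.
Others (D2, D3, D4, D5, D6, D8) are each worse than D7 on at least one objective.

D1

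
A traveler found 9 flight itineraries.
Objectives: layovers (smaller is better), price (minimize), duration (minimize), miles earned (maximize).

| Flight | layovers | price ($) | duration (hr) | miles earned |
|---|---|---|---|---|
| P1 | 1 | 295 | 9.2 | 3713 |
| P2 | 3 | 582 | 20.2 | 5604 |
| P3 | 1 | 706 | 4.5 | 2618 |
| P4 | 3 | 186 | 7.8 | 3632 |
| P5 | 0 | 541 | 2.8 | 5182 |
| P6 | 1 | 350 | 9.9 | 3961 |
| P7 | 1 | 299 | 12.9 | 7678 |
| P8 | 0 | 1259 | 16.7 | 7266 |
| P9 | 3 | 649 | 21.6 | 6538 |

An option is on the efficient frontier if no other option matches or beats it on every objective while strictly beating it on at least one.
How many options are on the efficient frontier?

P1: not dominated.
P2: dominated by P7 (layovers 1≤3, price 299≤582, duration 12.9≤20.2, miles earned 7678≥5604).
P3: dominated by P5 (layovers 0≤1, price 541≤706, duration 2.8≤4.5, miles earned 5182≥2618).
P4: not dominated (best price).
P5: not dominated (best duration).
P6: not dominated.
P7: not dominated (best miles earned).
P8: not dominated.
P9: dominated by P7 (layovers 1≤3, price 299≤649, duration 12.9≤21.6, miles earned 7678≥6538).
Pareto-optimal: P1, P4, P5, P6, P7, P8 → 6.

6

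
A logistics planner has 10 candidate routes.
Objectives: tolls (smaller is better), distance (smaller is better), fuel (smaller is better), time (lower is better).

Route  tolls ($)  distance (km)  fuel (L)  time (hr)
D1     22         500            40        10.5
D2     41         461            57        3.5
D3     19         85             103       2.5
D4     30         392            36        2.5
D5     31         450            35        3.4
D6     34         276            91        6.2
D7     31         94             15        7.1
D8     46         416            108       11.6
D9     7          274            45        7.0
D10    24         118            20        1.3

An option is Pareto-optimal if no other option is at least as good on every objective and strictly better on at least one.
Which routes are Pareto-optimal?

D1: not dominated.
D2: dominated by D4 (tolls 30≤41, distance 392≤461, fuel 36≤57, time 2.5≤3.5).
D3: not dominated (best distance).
D4: dominated by D10 (tolls 24≤30, distance 118≤392, fuel 20≤36, time 1.3≤2.5).
D5: dominated by D10 (tolls 24≤31, distance 118≤450, fuel 20≤35, time 1.3≤3.4).
D6: dominated by D10 (tolls 24≤34, distance 118≤276, fuel 20≤91, time 1.3≤6.2).
D7: not dominated (best fuel).
D8: dominated by D3 (tolls 19≤46, distance 85≤416, fuel 103≤108, time 2.5≤11.6).
D9: not dominated (best tolls).
D10: not dominated (best time).

D1, D3, D7, D9, D10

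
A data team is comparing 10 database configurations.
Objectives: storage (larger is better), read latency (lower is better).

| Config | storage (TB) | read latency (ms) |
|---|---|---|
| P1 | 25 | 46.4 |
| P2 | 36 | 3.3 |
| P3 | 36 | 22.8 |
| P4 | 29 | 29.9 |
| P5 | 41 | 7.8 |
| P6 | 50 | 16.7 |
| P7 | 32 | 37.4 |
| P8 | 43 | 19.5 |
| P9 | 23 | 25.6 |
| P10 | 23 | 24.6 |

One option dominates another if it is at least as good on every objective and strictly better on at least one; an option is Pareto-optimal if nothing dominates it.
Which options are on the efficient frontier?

P2, P5, P6

P1: dominated by P2 (storage 36≥25, read latency 3.3≤46.4).
P2: not dominated (best read latency).
P3: dominated by P2 (storage 36≥36, read latency 3.3≤22.8).
P4: dominated by P2 (storage 36≥29, read latency 3.3≤29.9).
P5: not dominated.
P6: not dominated (best storage).
P7: dominated by P2 (storage 36≥32, read latency 3.3≤37.4).
P8: dominated by P6 (storage 50≥43, read latency 16.7≤19.5).
P9: dominated by P2 (storage 36≥23, read latency 3.3≤25.6).
P10: dominated by P2 (storage 36≥23, read latency 3.3≤24.6).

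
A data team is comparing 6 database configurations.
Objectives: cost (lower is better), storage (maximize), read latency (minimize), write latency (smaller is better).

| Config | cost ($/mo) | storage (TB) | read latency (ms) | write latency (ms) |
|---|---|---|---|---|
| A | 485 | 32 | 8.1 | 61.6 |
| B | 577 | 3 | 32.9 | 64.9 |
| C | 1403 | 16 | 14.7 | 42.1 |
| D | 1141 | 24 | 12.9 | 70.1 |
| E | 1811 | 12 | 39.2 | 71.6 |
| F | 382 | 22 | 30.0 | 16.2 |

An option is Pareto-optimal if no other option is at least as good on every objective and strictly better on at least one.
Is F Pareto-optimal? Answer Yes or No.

A: worse on cost (485 vs 382).
B: worse on cost (577 vs 382).
C: worse on cost (1403 vs 382).
D: worse on cost (1141 vs 382).
E: worse on cost (1811 vs 382).
No option is at least as good as F on every objective and strictly better on one.

Yes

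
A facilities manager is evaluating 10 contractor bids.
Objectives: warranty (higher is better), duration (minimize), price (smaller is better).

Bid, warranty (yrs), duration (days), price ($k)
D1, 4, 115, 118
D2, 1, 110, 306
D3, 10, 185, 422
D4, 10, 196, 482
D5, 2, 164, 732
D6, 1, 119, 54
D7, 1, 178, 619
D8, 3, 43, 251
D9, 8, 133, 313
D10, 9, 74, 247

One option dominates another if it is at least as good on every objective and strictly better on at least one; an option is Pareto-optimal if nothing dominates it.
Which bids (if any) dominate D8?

D1: worse on duration (115 vs 43).
D2: worse on warranty (1 vs 3).
D3: worse on duration (185 vs 43).
D4: worse on duration (196 vs 43).
D5: worse on warranty (2 vs 3).
D6: worse on warranty (1 vs 3).
D7: worse on warranty (1 vs 3).
D9: worse on duration (133 vs 43).
D10: worse on duration (74 vs 43).
No option dominates D8.

none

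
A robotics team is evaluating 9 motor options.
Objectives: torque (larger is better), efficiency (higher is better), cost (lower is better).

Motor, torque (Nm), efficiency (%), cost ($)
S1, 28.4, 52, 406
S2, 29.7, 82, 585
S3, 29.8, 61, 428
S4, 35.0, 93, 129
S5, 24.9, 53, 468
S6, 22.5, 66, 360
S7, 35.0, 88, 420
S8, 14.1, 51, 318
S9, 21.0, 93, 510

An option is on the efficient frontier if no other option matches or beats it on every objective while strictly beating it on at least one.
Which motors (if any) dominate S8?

S4

S4: torque 35.0≥14.1, efficiency 93≥51, cost 129≤318 — dominates S8.
Others (S1, S2, S3, S5, S6, S7, S9) are each worse than S8 on at least one objective.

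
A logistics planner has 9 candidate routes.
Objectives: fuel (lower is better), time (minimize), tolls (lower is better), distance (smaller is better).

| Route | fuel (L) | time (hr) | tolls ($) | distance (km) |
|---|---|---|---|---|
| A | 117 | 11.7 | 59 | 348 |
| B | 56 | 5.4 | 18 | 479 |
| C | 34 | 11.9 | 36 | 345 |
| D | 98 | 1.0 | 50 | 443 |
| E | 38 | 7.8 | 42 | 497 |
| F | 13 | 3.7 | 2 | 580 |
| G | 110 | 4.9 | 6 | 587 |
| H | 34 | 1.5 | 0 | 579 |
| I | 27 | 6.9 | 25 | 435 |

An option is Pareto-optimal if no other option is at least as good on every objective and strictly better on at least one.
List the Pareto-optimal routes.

A, B, C, D, F, H, I

A: not dominated.
B: not dominated.
C: not dominated (best distance).
D: not dominated (best time).
E: dominated by I (fuel 27≤38, time 6.9≤7.8, tolls 25≤42, distance 435≤497).
F: not dominated (best fuel).
G: dominated by F (fuel 13≤110, time 3.7≤4.9, tolls 2≤6, distance 580≤587).
H: not dominated (best tolls).
I: not dominated.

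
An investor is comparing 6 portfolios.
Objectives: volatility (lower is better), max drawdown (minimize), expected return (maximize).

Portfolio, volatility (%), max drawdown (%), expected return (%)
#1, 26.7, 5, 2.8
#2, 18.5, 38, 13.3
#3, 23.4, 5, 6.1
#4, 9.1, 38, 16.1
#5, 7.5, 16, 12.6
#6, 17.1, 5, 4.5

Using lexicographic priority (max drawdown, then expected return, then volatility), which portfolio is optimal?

First minimize max drawdown: best is 5, kept {#1, #3, #6}.
Then maximize expected return: best is 6.1, kept {#3}.

#3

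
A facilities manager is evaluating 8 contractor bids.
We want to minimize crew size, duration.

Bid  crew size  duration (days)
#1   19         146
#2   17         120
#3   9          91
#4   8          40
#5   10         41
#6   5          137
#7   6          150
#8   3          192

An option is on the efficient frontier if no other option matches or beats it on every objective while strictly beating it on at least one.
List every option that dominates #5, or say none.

#4: crew size 8≤10, duration 40≤41 — dominates #5.
Others (#1, #2, #3, #6, #7, #8) are each worse than #5 on at least one objective.

#4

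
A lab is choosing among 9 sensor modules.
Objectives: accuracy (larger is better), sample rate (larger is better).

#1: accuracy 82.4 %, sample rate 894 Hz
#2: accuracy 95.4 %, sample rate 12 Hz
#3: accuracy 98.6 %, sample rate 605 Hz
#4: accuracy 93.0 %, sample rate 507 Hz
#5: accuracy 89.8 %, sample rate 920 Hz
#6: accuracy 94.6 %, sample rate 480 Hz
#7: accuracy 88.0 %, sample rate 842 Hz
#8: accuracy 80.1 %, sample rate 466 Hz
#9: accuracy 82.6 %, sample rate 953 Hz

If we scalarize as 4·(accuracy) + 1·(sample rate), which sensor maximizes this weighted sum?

#9

#1: 4·82.4 + 1·894 = 1223.6
#2: 4·95.4 + 1·12 = 393.6
#3: 4·98.6 + 1·605 = 999.4
#4: 4·93.0 + 1·507 = 879.0
#5: 4·89.8 + 1·920 = 1279.2
#6: 4·94.6 + 1·480 = 858.4
#7: 4·88.0 + 1·842 = 1194.0
#8: 4·80.1 + 1·466 = 786.4
#9: 4·82.6 + 1·953 = 1283.4
Highest: #9 at 1283.4.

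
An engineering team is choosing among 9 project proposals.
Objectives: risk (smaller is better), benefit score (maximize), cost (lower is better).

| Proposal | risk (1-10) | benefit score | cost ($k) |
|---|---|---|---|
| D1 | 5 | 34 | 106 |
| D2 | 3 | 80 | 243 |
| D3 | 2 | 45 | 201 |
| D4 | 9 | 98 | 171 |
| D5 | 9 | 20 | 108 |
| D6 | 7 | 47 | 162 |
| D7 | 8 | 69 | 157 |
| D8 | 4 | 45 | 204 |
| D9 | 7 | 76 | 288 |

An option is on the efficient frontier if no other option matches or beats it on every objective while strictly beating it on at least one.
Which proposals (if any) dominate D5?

D1

D1: risk 5≤9, benefit score 34≥20, cost 106≤108 — dominates D5.
Others (D2, D3, D4, D6, D7, D8, D9) are each worse than D5 on at least one objective.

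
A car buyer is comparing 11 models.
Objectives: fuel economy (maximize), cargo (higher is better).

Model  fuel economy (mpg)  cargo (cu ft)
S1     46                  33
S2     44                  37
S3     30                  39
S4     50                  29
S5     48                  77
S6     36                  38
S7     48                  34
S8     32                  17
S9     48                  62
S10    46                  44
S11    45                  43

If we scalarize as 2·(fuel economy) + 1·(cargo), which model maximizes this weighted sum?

S5

S1: 2·46 + 1·33 = 125
S2: 2·44 + 1·37 = 125
S3: 2·30 + 1·39 = 99
S4: 2·50 + 1·29 = 129
S5: 2·48 + 1·77 = 173
S6: 2·36 + 1·38 = 110
S7: 2·48 + 1·34 = 130
S8: 2·32 + 1·17 = 81
S9: 2·48 + 1·62 = 158
S10: 2·46 + 1·44 = 136
S11: 2·45 + 1·43 = 133
Highest: S5 at 173.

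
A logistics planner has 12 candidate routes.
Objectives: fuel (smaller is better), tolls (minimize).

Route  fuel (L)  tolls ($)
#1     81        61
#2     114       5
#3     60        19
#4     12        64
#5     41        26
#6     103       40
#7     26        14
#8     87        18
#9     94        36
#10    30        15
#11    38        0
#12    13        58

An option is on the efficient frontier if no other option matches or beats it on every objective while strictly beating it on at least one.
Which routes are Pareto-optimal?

#4, #7, #11, #12

#1: dominated by #3 (fuel 60≤81, tolls 19≤61).
#2: dominated by #11 (fuel 38≤114, tolls 0≤5).
#3: dominated by #7 (fuel 26≤60, tolls 14≤19).
#4: not dominated (best fuel).
#5: dominated by #7 (fuel 26≤41, tolls 14≤26).
#6: dominated by #3 (fuel 60≤103, tolls 19≤40).
#7: not dominated.
#8: dominated by #7 (fuel 26≤87, tolls 14≤18).
#9: dominated by #3 (fuel 60≤94, tolls 19≤36).
#10: dominated by #7 (fuel 26≤30, tolls 14≤15).
#11: not dominated (best tolls).
#12: not dominated.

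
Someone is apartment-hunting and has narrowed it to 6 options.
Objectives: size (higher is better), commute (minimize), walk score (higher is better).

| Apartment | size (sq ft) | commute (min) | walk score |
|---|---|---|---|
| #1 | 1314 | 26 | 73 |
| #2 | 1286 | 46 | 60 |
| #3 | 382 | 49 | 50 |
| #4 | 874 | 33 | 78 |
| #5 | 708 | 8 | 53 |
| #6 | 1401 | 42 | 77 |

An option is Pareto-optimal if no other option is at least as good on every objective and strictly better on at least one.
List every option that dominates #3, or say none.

#1: size 1314≥382, commute 26≤49, walk score 73≥50 — dominates #3.
#2: size 1286≥382, commute 46≤49, walk score 60≥50 — dominates #3.
#4: size 874≥382, commute 33≤49, walk score 78≥50 — dominates #3.
#5: size 708≥382, commute 8≤49, walk score 53≥50 — dominates #3.
#6: size 1401≥382, commute 42≤49, walk score 77≥50 — dominates #3.

#1, #2, #4, #5, #6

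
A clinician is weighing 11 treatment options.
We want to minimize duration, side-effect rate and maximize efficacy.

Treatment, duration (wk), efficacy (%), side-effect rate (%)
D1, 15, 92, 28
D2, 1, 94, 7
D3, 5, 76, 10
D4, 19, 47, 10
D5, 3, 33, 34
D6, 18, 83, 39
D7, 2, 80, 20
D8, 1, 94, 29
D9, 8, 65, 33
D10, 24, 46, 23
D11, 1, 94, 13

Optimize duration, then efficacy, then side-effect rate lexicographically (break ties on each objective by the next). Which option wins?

First minimize duration: best is 1, kept {D2, D8, D11}.
Then maximize efficacy: best is 94, kept {D2, D8, D11}.
Then minimize side-effect rate: best is 7, kept {D2}.

D2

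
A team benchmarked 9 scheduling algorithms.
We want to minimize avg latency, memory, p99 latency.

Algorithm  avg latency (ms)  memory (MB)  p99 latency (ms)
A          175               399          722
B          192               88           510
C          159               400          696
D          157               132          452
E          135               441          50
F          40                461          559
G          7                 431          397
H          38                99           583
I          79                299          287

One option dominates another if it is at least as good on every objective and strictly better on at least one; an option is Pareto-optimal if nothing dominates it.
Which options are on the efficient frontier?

A: dominated by D (avg latency 157≤175, memory 132≤399, p99 latency 452≤722).
B: not dominated (best memory).
C: dominated by D (avg latency 157≤159, memory 132≤400, p99 latency 452≤696).
D: not dominated.
E: not dominated (best p99 latency).
F: dominated by G (avg latency 7≤40, memory 431≤461, p99 latency 397≤559).
G: not dominated (best avg latency).
H: not dominated.
I: not dominated.

B, D, E, G, H, I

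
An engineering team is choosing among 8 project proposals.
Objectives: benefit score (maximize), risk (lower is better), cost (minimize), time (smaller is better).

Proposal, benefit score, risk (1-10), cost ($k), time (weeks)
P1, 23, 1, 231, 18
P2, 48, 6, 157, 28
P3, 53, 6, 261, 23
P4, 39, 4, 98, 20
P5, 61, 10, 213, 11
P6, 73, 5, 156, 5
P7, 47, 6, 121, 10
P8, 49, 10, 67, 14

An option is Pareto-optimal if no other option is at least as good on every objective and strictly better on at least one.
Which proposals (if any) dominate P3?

P6

P6: benefit score 73≥53, risk 5≤6, cost 156≤261, time 5≤23 — dominates P3.
Others (P1, P2, P4, P5, P7, P8) are each worse than P3 on at least one objective.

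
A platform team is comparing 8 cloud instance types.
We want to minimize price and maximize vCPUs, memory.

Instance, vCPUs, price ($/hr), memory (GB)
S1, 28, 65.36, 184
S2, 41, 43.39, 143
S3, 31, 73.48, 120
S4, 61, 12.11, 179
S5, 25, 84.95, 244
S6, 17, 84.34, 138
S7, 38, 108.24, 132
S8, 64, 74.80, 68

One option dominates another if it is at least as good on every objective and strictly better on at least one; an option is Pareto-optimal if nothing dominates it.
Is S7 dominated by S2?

Yes

S2 vs S7: vCPUs 41≥38, price 43.39≤108.24, memory 143≥132 — S2 is at least as good on every objective with at least one strict improvement.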